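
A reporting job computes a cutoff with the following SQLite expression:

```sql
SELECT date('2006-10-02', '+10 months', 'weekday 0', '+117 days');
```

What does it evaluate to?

Adding +10 months to 2006-10-02 gives 2007-08-02.
`weekday 0` advances to the next Sunday; 2007-08-02 is a Thursday, so it moves forward to 2007-08-05.
Applying '+117 days' to 2007-08-05: counting 117 days forward gives 2007-11-30.

2007-11-30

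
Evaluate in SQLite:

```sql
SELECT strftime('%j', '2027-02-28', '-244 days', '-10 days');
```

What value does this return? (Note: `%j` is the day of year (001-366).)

170

First apply '-244 days', '-10 days': 2027-02-28 → 2026-06-19.
Day-of-year for 2026-06-19: days since 2026-01-01 inclusive = 170, zero-padded to 170.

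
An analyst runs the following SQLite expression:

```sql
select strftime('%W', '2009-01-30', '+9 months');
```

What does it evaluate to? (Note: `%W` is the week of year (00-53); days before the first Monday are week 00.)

43

First apply '+9 months': 2009-01-30 → 2009-10-30.
2009-10-30 is a Friday. SQLite's %W counts Mondays since the year started; the result is 43.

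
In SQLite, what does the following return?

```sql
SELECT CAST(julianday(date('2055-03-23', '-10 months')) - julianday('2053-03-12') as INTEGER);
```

437

Adding -10 months to 2055-03-23 gives 2054-05-23.
19 days remain in March 2053 after the 12th (31 − 12).
Full months from April 2053 through April 2054 contribute their day counts.
Then 23 days into May 2054.
Total: 19 + 30 + 31 + 30 + 31 + 31 + 30 + 31 + 30 + 31 + 31 + 28 + 31 + 30 + 23 = 437.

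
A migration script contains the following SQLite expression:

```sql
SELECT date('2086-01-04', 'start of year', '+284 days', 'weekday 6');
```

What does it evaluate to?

2086-10-12

`start of year` rewinds 2086-01-04 to 2086-01-01.
Applying '+284 days' to 2086-01-01: counting 284 days forward gives 2086-10-12.
`weekday 6` advances to the next Saturday; 2086-10-12 is already a Saturday, so it stays at 2086-10-12.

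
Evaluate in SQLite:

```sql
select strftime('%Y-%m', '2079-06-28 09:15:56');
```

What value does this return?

`%Y-%m` extracts the year-month: 2079-06.

2079-06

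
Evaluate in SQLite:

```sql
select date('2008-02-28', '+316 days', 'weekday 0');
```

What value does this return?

2009-01-11

Applying '+316 days' to 2008-02-28: counting 316 days forward gives 2009-01-09.
`weekday 0` advances to the next Sunday; 2009-01-09 is a Friday, so it moves forward to 2009-01-11.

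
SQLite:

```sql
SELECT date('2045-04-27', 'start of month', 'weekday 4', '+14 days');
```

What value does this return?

`start of month` rewinds 2045-04-27 to 2045-04-01.
`weekday 4` advances to the next Thursday; 2045-04-01 is a Saturday, so it moves forward to 2045-04-06.
Advancing 14 more days within April lands on 2045-04-20.

2045-04-20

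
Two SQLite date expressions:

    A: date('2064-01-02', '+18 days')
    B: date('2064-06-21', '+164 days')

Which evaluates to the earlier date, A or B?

A = 2064-01-20.
B = 2064-12-02.
A is earlier.

A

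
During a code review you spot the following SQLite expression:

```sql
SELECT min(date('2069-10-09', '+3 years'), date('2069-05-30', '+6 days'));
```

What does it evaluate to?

2069-06-05

date('2069-10-09', '+3 years') → 2072-10-09.
date('2069-05-30', '+6 days') → 2069-06-05.
Earlier of the two is 2069-06-05.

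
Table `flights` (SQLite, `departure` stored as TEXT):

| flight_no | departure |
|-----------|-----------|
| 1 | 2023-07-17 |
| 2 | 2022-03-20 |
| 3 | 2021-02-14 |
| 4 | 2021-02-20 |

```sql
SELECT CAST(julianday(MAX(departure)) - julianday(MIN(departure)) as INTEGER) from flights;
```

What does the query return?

MIN = 2021-02-14, MAX = 2023-07-17.
14 days remain in February 2021 after the 14th (28 − 14).
Full months from March 2021 through June 2023 contribute their day counts.
Then 17 days into July 2023.
Total: 14 + 31 + 30 + 31 + 30 + 31 + 31 + 30 + 31 + 30 + 31 + 31 + 28 + 31 + 30 + 31 + 30 + 31 + 31 + 30 + 31 + 30 + 31 + 31 + 28 + 31 + 30 + 31 + 30 + 17 = 883.

883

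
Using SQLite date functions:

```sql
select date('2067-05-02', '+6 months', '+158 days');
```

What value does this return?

Adding +6 months to 2067-05-02 gives 2067-11-02.
Applying '+158 days' to 2067-11-02: counting 158 days forward gives 2068-04-08.

2068-04-08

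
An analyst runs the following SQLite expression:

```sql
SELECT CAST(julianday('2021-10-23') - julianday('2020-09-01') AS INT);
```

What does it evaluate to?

417

29 days remain in September 2020 after the 1st (30 − 1).
Full months from October 2020 through September 2021 contribute their day counts.
Then 23 days into October 2021.
Total: 29 + 31 + 30 + 31 + 31 + 28 + 31 + 30 + 31 + 30 + 31 + 31 + 30 + 23 = 417.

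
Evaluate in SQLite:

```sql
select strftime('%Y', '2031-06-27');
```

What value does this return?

2031

`%Y` extracts the 4-digit year: 2031.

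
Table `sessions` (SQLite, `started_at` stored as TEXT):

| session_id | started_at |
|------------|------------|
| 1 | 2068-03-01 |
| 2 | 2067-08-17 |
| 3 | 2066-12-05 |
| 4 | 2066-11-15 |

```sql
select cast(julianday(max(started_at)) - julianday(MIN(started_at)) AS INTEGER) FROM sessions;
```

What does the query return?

472

MIN = 2066-11-15, MAX = 2068-03-01.
15 days remain in November 2066 after the 15th (30 − 15).
Full months from December 2066 through February 2068 contribute their day counts.
Then 1 day into March 2068.
Total: 15 + 31 + 31 + 28 + 31 + 30 + 31 + 30 + 31 + 31 + 30 + 31 + 30 + 31 + 31 + 29 + 1 = 472.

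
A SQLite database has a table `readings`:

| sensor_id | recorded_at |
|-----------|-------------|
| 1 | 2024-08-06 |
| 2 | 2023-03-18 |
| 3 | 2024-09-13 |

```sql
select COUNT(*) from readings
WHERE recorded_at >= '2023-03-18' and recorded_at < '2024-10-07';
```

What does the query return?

Rows in [2023-03-18, 2024-10-07): 2024-08-06, 2023-03-18, 2024-09-13 → 3 rows.

3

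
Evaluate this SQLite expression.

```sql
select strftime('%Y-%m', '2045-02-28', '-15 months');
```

First apply '-15 months': 2045-02-28 → 2043-11-28.
`%Y-%m` extracts the year-month: 2043-11.

2043-11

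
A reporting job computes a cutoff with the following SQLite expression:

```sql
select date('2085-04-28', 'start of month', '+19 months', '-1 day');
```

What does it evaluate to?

`start of month` rewinds 2085-04-28 to 2085-04-01.
Adding +19 months to 2085-04-01 gives 2086-11-01.
Going back 1 day from 2086-11-01 reaches 2086-10-31 (last day of October, 31 days).

2086-10-31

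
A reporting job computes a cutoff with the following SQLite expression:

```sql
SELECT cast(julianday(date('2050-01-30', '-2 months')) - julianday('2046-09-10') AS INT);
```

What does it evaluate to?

Adding -2 months to 2050-01-30 gives 2049-11-30.
20 days remain in September 2046 after the 10th (30 − 10).
Full months from October 2046 through October 2049 contribute their day counts.
Then 30 days into November 2049.
Total: 20 + 31 + 30 + 31 + 31 + 28 + 31 + 30 + 31 + 30 + 31 + 31 + 30 + 31 + 30 + 31 + 31 + 29 + 31 + 30 + 31 + 30 + 31 + 31 + 30 + 31 + 30 + 31 + 31 + 28 + 31 + 30 + 31 + 30 + 31 + 31 + 30 + 31 + 30 = 1177.

1177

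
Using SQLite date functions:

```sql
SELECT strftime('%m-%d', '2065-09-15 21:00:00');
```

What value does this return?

09-15

`%m-%d` extracts the month-day: 09-15.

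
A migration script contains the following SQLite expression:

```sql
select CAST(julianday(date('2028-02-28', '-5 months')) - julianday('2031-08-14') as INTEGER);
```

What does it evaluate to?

Adding -5 months to 2028-02-28 gives 2027-09-28.
2 days remain in September 2027 after the 28th (30 − 28).
Full months from October 2027 through July 2031 contribute their day counts.
Then 14 days into August 2031.
Total: 2 + 31 + 30 + 31 + 31 + 29 + 31 + 30 + 31 + 30 + 31 + 31 + 30 + 31 + 30 + 31 + 31 + 28 + 31 + 30 + 31 + 30 + 31 + 31 + 30 + 31 + 30 + 31 + 31 + 28 + 31 + 30 + 31 + 30 + 31 + 31 + 30 + 31 + 30 + 31 + 31 + 28 + 31 + 30 + 31 + 30 + 31 + 14 = 1416.
The subtraction is earlier − later, so the result is −1416 → -1416.

-1416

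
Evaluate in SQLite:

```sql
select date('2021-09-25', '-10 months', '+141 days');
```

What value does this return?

Adding -10 months to 2021-09-25 gives 2020-11-25.
Applying '+141 days' to 2020-11-25: counting 141 days forward gives 2021-04-15.

2021-04-15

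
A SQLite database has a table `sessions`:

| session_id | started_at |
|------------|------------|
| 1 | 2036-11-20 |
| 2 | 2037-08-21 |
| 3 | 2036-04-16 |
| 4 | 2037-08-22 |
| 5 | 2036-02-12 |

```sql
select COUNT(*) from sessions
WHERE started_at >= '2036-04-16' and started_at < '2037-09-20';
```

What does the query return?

4

Rows in [2036-04-16, 2037-09-20): 2036-11-20, 2037-08-21, 2036-04-16, 2037-08-22 → 4 rows.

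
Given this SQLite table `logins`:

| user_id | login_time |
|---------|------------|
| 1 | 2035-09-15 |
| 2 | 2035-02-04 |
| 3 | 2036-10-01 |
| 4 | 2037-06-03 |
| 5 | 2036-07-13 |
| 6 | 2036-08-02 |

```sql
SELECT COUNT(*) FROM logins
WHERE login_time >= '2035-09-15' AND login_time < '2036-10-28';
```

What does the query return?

Rows in [2035-09-15, 2036-10-28): 2035-09-15, 2036-10-01, 2036-07-13, 2036-08-02 → 4 rows.

4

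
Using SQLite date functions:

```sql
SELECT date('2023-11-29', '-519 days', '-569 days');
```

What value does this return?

Applying '-519 days' to 2023-11-29: counting 519 days back gives 2022-06-28.
Applying '-569 days' to 2022-06-28: counting 569 days back gives 2020-12-06.

2020-12-06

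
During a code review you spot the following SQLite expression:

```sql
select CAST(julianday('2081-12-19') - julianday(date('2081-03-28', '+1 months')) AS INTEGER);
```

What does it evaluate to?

235

Adding +1 month to 2081-03-28 gives 2081-04-28.
2 days remain in April 2081 after the 28th (30 − 28).
Full months from May 2081 through November 2081 contribute their day counts.
Then 19 days into December 2081.
Total: 2 + 31 + 30 + 31 + 31 + 30 + 31 + 30 + 19 = 235.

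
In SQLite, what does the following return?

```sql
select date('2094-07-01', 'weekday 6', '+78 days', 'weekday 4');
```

2094-09-23

`weekday 6` advances to the next Saturday; 2094-07-01 is a Thursday, so it moves forward to 2094-07-03.
Applying '+78 days' to 2094-07-03: counting 78 days forward gives 2094-09-19.
`weekday 4` advances to the next Thursday; 2094-09-19 is a Sunday, so it moves forward to 2094-09-23.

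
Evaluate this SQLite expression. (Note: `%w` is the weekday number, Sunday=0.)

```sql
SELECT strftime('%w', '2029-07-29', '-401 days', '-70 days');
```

5

First apply '-401 days', '-70 days': 2029-07-29 → 2028-04-14.
2028-04-14 is a Friday; with Sunday=0 that is 5.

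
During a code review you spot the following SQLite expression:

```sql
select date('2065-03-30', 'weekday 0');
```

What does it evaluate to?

`weekday 0` advances to the next Sunday; 2065-03-30 is a Monday, so it moves forward to 2065-04-05.

2065-04-05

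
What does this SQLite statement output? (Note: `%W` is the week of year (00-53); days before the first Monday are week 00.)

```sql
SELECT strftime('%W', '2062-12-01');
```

48

2062-12-01 is a Friday. SQLite's %W counts Mondays since the year started; the result is 48.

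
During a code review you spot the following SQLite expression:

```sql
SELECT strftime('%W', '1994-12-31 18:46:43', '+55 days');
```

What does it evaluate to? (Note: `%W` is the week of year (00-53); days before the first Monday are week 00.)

08

First apply '+55 days': 1994-12-31 18:46:43 → 1995-02-24 18:46:43.
1995-02-24 is a Friday. SQLite's %W counts Mondays since the year started; the result is 08.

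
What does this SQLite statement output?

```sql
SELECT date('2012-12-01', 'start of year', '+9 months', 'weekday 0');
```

2012-10-07

`start of year` rewinds 2012-12-01 to 2012-01-01.
Adding +9 months to 2012-01-01 gives 2012-10-01.
`weekday 0` advances to the next Sunday; 2012-10-01 is a Monday, so it moves forward to 2012-10-07.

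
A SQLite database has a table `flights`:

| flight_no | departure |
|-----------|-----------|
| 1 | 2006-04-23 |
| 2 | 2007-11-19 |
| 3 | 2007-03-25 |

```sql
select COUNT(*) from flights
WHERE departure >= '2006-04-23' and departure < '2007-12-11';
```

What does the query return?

3

Rows in [2006-04-23, 2007-12-11): 2006-04-23, 2007-11-19, 2007-03-25 → 3 rows.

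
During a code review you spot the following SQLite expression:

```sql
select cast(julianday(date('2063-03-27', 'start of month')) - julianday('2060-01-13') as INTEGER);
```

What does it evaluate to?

`start of month` rewinds 2063-03-27 to 2063-03-01.
18 days remain in January 2060 after the 13th (31 − 13).
Full months from February 2060 through February 2063 contribute their day counts.
Then 1 day into March 2063.
Total: 18 + 29 + 31 + 30 + 31 + 30 + 31 + 31 + 30 + 31 + 30 + 31 + 31 + 28 + 31 + 30 + 31 + 30 + 31 + 31 + 30 + 31 + 30 + 31 + 31 + 28 + 31 + 30 + 31 + 30 + 31 + 31 + 30 + 31 + 30 + 31 + 31 + 28 + 1 = 1143.

1143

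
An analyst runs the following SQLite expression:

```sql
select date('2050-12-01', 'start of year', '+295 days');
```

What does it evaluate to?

2050-10-23

`start of year` rewinds 2050-12-01 to 2050-01-01.
Applying '+295 days' to 2050-01-01: counting 295 days forward gives 2050-10-23.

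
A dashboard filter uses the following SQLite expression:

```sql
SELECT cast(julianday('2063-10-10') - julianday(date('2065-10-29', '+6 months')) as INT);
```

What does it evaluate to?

Adding +6 months to 2065-10-29 gives 2066-04-29.
21 days remain in October 2063 after the 10th (31 − 10).
Full months from November 2063 through March 2066 contribute their day counts.
Then 29 days into April 2066.
Total: 21 + 30 + 31 + 31 + 29 + 31 + 30 + 31 + 30 + 31 + 31 + 30 + 31 + 30 + 31 + 31 + 28 + 31 + 30 + 31 + 30 + 31 + 31 + 30 + 31 + 30 + 31 + 31 + 28 + 31 + 29 = 932.
The subtraction is earlier − later, so the result is −932 → -932.

-932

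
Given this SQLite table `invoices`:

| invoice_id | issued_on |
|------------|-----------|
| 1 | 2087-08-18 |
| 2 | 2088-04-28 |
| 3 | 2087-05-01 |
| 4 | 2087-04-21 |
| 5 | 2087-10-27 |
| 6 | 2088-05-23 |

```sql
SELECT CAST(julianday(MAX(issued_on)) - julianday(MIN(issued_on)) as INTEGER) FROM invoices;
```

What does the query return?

398

MIN = 2087-04-21, MAX = 2088-05-23.
9 days remain in April 2087 after the 21st (30 − 21).
Full months from May 2087 through April 2088 contribute their day counts.
Then 23 days into May 2088.
Total: 9 + 31 + 30 + 31 + 31 + 30 + 31 + 30 + 31 + 31 + 29 + 31 + 30 + 23 = 398.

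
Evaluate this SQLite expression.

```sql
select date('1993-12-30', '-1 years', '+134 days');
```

Adding -1 year to 1993-12-30 gives 1992-12-30.
Applying '+134 days' to 1992-12-30: counting 134 days forward gives 1993-05-13.

1993-05-13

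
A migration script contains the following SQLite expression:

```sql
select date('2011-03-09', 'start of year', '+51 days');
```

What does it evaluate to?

`start of year` rewinds 2011-03-09 to 2011-01-01.
Applying '+51 days' to 2011-01-01: counting 51 days forward gives 2011-02-21.

2011-02-21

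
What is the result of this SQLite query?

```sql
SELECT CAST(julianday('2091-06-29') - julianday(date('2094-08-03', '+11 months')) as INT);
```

Adding +11 months to 2094-08-03 gives 2095-07-03.
1 day remains in June 2091 after the 29th (30 − 29).
Full months from July 2091 through June 2095 contribute their day counts.
Then 3 days into July 2095.
Total: 1 + 31 + 31 + 30 + 31 + 30 + 31 + 31 + 29 + 31 + 30 + 31 + 30 + 31 + 31 + 30 + 31 + 30 + 31 + 31 + 28 + 31 + 30 + 31 + 30 + 31 + 31 + 30 + 31 + 30 + 31 + 31 + 28 + 31 + 30 + 31 + 30 + 31 + 31 + 30 + 31 + 30 + 31 + 31 + 28 + 31 + 30 + 31 + 30 + 3 = 1465.
The subtraction is earlier − later, so the result is −1465 → -1465.

-1465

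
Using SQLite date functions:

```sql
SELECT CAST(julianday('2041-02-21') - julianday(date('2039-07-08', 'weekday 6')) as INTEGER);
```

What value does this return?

593

`weekday 6` advances to the next Saturday; 2039-07-08 is a Friday, so it moves forward to 2039-07-09.
22 days remain in July 2039 after the 9th (31 − 9).
Full months from August 2039 through January 2041 contribute their day counts.
Then 21 days into February 2041.
Total: 22 + 31 + 30 + 31 + 30 + 31 + 31 + 29 + 31 + 30 + 31 + 30 + 31 + 31 + 30 + 31 + 30 + 31 + 31 + 21 = 593.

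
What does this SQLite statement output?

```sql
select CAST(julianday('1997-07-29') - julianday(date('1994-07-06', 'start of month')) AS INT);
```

1124

`start of month` rewinds 1994-07-06 to 1994-07-01.
30 days remain in July 1994 after the 1st (31 − 1).
Full months from August 1994 through June 1997 contribute their day counts.
Then 29 days into July 1997.
Total: 30 + 31 + 30 + 31 + 30 + 31 + 31 + 28 + 31 + 30 + 31 + 30 + 31 + 31 + 30 + 31 + 30 + 31 + 31 + 29 + 31 + 30 + 31 + 30 + 31 + 31 + 30 + 31 + 30 + 31 + 31 + 28 + 31 + 30 + 31 + 30 + 29 = 1124.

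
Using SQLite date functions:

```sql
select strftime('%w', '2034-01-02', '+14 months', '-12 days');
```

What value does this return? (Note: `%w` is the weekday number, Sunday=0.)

First apply '+14 months', '-12 days': 2034-01-02 → 2035-02-18.
2035-02-18 is a Sunday; with Sunday=0 that is 0.

0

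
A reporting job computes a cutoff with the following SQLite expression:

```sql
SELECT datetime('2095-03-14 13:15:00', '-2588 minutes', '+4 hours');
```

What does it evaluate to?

2588 minutes = 43h 8m; -2588 minutes from 2095-03-14 13:15:00 is 2095-03-12 18:07:00 (crosses midnight).
+4 hours from 2095-03-12 18:07:00 is 2095-03-12 22:07:00.

2095-03-12 22:07:00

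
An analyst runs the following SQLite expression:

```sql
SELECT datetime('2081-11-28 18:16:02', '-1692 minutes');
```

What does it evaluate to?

2081-11-27 14:04:02

1692 minutes = 28h 12m; -1692 minutes from 2081-11-28 18:16:02 is 2081-11-27 14:04:02 (crosses midnight).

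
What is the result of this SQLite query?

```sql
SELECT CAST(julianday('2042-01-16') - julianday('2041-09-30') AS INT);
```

108

0 days remain in September 2041 after the 30th (30 − 30).
October 2041: 31 days.
November 2041: 30 days.
December 2041: 31 days.
Then 16 days into January 2042.
Total: 0 + 31 + 30 + 31 + 16 = 108.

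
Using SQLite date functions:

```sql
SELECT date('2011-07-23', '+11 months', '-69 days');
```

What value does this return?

Adding +11 months to 2011-07-23 gives 2012-06-23.
Applying '-69 days' to 2012-06-23: counting 69 days back gives 2012-04-15.

2012-04-15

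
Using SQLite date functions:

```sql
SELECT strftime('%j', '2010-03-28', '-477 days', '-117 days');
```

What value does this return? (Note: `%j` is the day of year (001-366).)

First apply '-477 days', '-117 days': 2010-03-28 → 2008-08-11.
Day-of-year for 2008-08-11: days since 2008-01-01 inclusive = 224, zero-padded to 224.

224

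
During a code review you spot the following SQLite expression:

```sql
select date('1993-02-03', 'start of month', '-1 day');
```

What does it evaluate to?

1993-01-31

`start of month` rewinds 1993-02-03 to 1993-02-01.
Going back 1 day from 1993-02-01 reaches 1993-01-31 (last day of January, 31 days).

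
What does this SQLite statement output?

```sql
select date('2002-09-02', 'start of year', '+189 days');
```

`start of year` rewinds 2002-09-02 to 2002-01-01.
Applying '+189 days' to 2002-01-01: counting 189 days forward gives 2002-07-09.

2002-07-09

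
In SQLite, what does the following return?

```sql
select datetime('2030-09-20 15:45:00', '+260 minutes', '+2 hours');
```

2030-09-20 22:05:00

260 minutes = 4h 20m; +260 minutes from 2030-09-20 15:45:00 is 2030-09-20 20:05:00.
+2 hours from 2030-09-20 20:05:00 is 2030-09-20 22:05:00.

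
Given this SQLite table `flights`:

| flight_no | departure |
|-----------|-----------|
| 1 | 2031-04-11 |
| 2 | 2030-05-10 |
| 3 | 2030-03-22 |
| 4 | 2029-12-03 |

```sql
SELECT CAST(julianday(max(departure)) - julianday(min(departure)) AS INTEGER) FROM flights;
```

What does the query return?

494

MIN = 2029-12-03, MAX = 2031-04-11.
28 days remain in December 2029 after the 3rd (31 − 3).
Full months from January 2030 through March 2031 contribute their day counts.
Then 11 days into April 2031.
Total: 28 + 31 + 28 + 31 + 30 + 31 + 30 + 31 + 31 + 30 + 31 + 30 + 31 + 31 + 28 + 31 + 11 = 494.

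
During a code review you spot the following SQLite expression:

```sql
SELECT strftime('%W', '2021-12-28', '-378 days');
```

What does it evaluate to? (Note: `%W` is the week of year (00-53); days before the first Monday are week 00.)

First apply '-378 days': 2021-12-28 → 2020-12-15.
2020-12-15 is a Tuesday. SQLite's %W counts Mondays since the year started; the result is 50.

50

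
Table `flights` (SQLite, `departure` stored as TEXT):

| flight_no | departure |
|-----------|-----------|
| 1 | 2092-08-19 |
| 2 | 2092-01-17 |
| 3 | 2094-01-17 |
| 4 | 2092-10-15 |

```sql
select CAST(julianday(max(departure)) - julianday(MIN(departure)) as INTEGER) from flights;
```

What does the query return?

MIN = 2092-01-17, MAX = 2094-01-17.
14 days remain in January 2092 after the 17th (31 − 17).
Full months from February 2092 through December 2093 contribute their day counts.
Then 17 days into January 2094.
Total: 14 + 29 + 31 + 30 + 31 + 30 + 31 + 31 + 30 + 31 + 30 + 31 + 31 + 28 + 31 + 30 + 31 + 30 + 31 + 31 + 30 + 31 + 30 + 31 + 17 = 731.

731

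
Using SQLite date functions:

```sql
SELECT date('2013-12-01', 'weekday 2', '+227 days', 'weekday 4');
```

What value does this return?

`weekday 2` advances to the next Tuesday; 2013-12-01 is a Sunday, so it moves forward to 2013-12-03.
Applying '+227 days' to 2013-12-03: counting 227 days forward gives 2014-07-18.
`weekday 4` advances to the next Thursday; 2014-07-18 is a Friday, so it moves forward to 2014-07-24.

2014-07-24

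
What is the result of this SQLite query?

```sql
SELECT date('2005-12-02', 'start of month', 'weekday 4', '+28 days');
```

`start of month` rewinds 2005-12-02 to 2005-12-01.
`weekday 4` advances to the next Thursday; 2005-12-01 is already a Thursday, so it stays at 2005-12-01.
Advancing 28 more days within December lands on 2005-12-29.

2005-12-29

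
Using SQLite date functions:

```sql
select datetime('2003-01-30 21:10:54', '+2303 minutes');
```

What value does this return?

2003-02-01 11:33:54

2303 minutes = 38h 23m; +2303 minutes from 2003-01-30 21:10:54 is 2003-02-01 11:33:54 (crosses midnight).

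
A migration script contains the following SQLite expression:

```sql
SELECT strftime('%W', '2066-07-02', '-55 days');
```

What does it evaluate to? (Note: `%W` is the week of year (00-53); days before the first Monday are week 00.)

First apply '-55 days': 2066-07-02 → 2066-05-08.
2066-05-08 is a Saturday. SQLite's %W counts Mondays since the year started; the result is 18.

18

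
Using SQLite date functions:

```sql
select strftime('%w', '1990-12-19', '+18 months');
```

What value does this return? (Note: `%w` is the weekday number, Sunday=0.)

5

First apply '+18 months': 1990-12-19 → 1992-06-19.
1992-06-19 is a Friday; with Sunday=0 that is 5.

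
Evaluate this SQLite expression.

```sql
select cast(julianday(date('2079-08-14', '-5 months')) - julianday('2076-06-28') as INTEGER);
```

Adding -5 months to 2079-08-14 gives 2079-03-14.
2 days remain in June 2076 after the 28th (30 − 28).
Full months from July 2076 through February 2079 contribute their day counts.
Then 14 days into March 2079.
Total: 2 + 31 + 31 + 30 + 31 + 30 + 31 + 31 + 28 + 31 + 30 + 31 + 30 + 31 + 31 + 30 + 31 + 30 + 31 + 31 + 28 + 31 + 30 + 31 + 30 + 31 + 31 + 30 + 31 + 30 + 31 + 31 + 28 + 14 = 989.

989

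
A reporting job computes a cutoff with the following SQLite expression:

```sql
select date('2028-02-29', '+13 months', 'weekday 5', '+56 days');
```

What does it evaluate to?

2029-05-25

Adding +13 months to 2028-02-29 gives 2029-03-29.
`weekday 5` advances to the next Friday; 2029-03-29 is a Thursday, so it moves forward to 2029-03-30.
Applying '+56 days' to 2029-03-30: counting 56 days forward gives 2029-05-25.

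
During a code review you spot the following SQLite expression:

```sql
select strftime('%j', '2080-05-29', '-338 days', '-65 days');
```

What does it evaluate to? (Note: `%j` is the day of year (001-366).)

First apply '-338 days', '-65 days': 2080-05-29 → 2079-04-22.
Day-of-year for 2079-04-22: days since 2079-01-01 inclusive = 112, zero-padded to 112.

112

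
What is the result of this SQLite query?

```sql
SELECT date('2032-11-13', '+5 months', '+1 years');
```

2034-04-13

Adding +5 months to 2032-11-13 gives 2033-04-13.
Adding +1 year to 2033-04-13 gives 2034-04-13.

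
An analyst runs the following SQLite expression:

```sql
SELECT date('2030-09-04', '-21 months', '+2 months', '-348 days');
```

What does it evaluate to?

Adding -21 months to 2030-09-04 gives 2028-12-04.
Adding +2 months to 2028-12-04 gives 2029-02-04.
Applying '-348 days' to 2029-02-04: counting 348 days back gives 2028-02-22.

2028-02-22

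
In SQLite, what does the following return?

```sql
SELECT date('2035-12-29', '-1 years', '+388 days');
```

2036-01-21

Adding -1 year to 2035-12-29 gives 2034-12-29.
Applying '+388 days' to 2034-12-29: counting 388 days forward gives 2036-01-21.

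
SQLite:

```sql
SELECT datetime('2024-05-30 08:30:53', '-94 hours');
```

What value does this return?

-94 hours from 2024-05-30 08:30:53 is 2024-05-26 10:30:53 (crosses midnight).

2024-05-26 10:30:53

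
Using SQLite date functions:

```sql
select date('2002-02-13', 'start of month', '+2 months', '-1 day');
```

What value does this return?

2002-03-31

`start of month` rewinds 2002-02-13 to 2002-02-01.
Adding +2 months to 2002-02-01 gives 2002-04-01.
Going back 1 day from 2002-04-01 reaches 2002-03-31 (last day of March, 31 days).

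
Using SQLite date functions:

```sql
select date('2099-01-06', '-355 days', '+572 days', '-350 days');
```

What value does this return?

2098-08-26

Applying '-355 days' to 2099-01-06: counting 355 days back gives 2098-01-16.
Applying '+572 days' to 2098-01-16: counting 572 days forward gives 2099-08-11.
Applying '-350 days' to 2099-08-11: counting 350 days back gives 2098-08-26.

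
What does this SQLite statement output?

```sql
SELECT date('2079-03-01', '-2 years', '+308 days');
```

Adding -2 years to 2079-03-01 gives 2077-03-01.
Applying '+308 days' to 2077-03-01: counting 308 days forward gives 2078-01-03.

2078-01-03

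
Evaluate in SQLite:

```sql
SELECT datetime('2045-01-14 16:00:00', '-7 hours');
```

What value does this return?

2045-01-14 09:00:00

-7 hours from 2045-01-14 16:00:00 is 2045-01-14 09:00:00.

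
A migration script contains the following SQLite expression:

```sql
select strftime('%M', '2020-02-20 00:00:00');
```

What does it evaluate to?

`%M` extracts the 2-digit minute: 00.

00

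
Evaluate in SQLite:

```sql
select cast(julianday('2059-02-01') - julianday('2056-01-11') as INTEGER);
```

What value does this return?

1117

20 days remain in January 2056 after the 11th (31 − 11).
Full months from February 2056 through January 2059 contribute their day counts.
Then 1 day into February 2059.
Total: 20 + 29 + 31 + 30 + 31 + 30 + 31 + 31 + 30 + 31 + 30 + 31 + 31 + 28 + 31 + 30 + 31 + 30 + 31 + 31 + 30 + 31 + 30 + 31 + 31 + 28 + 31 + 30 + 31 + 30 + 31 + 31 + 30 + 31 + 30 + 31 + 31 + 1 = 1117.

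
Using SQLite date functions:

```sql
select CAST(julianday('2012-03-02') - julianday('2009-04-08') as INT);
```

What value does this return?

1059

22 days remain in April 2009 after the 8th (30 − 8).
Full months from May 2009 through February 2012 contribute their day counts.
Then 2 days into March 2012.
Total: 22 + 31 + 30 + 31 + 31 + 30 + 31 + 30 + 31 + 31 + 28 + 31 + 30 + 31 + 30 + 31 + 31 + 30 + 31 + 30 + 31 + 31 + 28 + 31 + 30 + 31 + 30 + 31 + 31 + 30 + 31 + 30 + 31 + 31 + 29 + 2 = 1059.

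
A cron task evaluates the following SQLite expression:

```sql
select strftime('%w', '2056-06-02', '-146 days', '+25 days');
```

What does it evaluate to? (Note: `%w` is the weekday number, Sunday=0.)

First apply '-146 days', '+25 days': 2056-06-02 → 2056-02-02.
2056-02-02 is a Wednesday; with Sunday=0 that is 3.

3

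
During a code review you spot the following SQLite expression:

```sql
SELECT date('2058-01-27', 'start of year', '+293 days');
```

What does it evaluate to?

`start of year` rewinds 2058-01-27 to 2058-01-01.
Applying '+293 days' to 2058-01-01: counting 293 days forward gives 2058-10-21.

2058-10-21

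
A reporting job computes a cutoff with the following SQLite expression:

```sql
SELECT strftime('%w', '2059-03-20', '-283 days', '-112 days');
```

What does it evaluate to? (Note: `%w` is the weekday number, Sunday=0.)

1

First apply '-283 days', '-112 days': 2059-03-20 → 2058-02-18.
2058-02-18 is a Monday; with Sunday=0 that is 1.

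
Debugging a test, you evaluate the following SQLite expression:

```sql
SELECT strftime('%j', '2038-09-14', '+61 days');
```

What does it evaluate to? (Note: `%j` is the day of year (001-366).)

318

First apply '+61 days': 2038-09-14 → 2038-11-14.
Day-of-year for 2038-11-14: days since 2038-01-01 inclusive = 318, zero-padded to 318.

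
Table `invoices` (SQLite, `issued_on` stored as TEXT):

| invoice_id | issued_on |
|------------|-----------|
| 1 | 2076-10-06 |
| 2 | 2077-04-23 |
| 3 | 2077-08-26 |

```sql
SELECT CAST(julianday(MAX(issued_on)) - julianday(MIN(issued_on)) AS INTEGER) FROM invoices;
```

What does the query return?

MIN = 2076-10-06, MAX = 2077-08-26.
25 days remain in October 2076 after the 6th (31 − 6).
Full months from November 2076 through July 2077 contribute their day counts.
Then 26 days into August 2077.
Total: 25 + 30 + 31 + 31 + 28 + 31 + 30 + 31 + 30 + 31 + 26 = 324.

324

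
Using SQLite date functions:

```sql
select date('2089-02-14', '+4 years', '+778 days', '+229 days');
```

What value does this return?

2095-11-18

Adding +4 years to 2089-02-14 gives 2093-02-14.
Applying '+778 days' to 2093-02-14: counting 778 days forward gives 2095-04-03.
Applying '+229 days' to 2095-04-03: counting 229 days forward gives 2095-11-18.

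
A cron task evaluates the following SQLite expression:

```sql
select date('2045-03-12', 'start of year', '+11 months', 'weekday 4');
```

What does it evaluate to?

2045-12-07

`start of year` rewinds 2045-03-12 to 2045-01-01.
Adding +11 months to 2045-01-01 gives 2045-12-01.
`weekday 4` advances to the next Thursday; 2045-12-01 is a Friday, so it moves forward to 2045-12-07.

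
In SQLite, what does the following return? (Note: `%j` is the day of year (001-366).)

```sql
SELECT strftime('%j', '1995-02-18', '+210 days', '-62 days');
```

197

First apply '+210 days', '-62 days': 1995-02-18 → 1995-07-16.
Day-of-year for 1995-07-16: days since 1995-01-01 inclusive = 197, zero-padded to 197.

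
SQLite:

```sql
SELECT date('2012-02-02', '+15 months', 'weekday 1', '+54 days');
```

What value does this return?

Adding +15 months to 2012-02-02 gives 2013-05-02.
`weekday 1` advances to the next Monday; 2013-05-02 is a Thursday, so it moves forward to 2013-05-06.
Applying '+54 days' to 2013-05-06: counting 54 days forward gives 2013-06-29.

2013-06-29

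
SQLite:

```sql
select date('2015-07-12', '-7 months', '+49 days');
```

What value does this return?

2015-01-30

Adding -7 months to 2015-07-12 gives 2014-12-12.
Applying '+49 days' to 2014-12-12: counting 49 days forward gives 2015-01-30.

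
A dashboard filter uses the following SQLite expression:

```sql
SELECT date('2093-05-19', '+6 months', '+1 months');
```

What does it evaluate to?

Adding +6 months to 2093-05-19 gives 2093-11-19.
Adding +1 month to 2093-11-19 gives 2093-12-19.

2093-12-19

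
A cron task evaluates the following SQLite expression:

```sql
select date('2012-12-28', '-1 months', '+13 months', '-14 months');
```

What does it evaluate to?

Adding -1 month to 2012-12-28 gives 2012-11-28.
Adding +13 months to 2012-11-28 gives 2013-12-28.
Adding -14 months to 2013-12-28 gives 2012-10-28.

2012-10-28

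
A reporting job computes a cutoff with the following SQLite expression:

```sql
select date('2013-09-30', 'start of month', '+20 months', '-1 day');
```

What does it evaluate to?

2015-04-30

`start of month` rewinds 2013-09-30 to 2013-09-01.
Adding +20 months to 2013-09-01 gives 2015-05-01.
Going back 1 day from 2015-05-01 reaches 2015-04-30 (last day of April, 30 days).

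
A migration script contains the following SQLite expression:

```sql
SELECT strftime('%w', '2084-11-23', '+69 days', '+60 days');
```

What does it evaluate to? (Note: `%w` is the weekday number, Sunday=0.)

First apply '+69 days', '+60 days': 2084-11-23 → 2085-04-01.
2085-04-01 is a Sunday; with Sunday=0 that is 0.

0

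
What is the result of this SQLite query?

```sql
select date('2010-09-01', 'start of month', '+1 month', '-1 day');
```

`start of month` rewinds 2010-09-01 to 2010-09-01.
Adding +1 month to 2010-09-01 gives 2010-10-01.
Going back 1 day from 2010-10-01 reaches 2010-09-30 (last day of September, 30 days).

2010-09-30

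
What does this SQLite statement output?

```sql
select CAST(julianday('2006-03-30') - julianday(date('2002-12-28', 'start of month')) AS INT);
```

`start of month` rewinds 2002-12-28 to 2002-12-01.
30 days remain in December 2002 after the 1st (31 − 1).
Full months from January 2003 through February 2006 contribute their day counts.
Then 30 days into March 2006.
Total: 30 + 31 + 28 + 31 + 30 + 31 + 30 + 31 + 31 + 30 + 31 + 30 + 31 + 31 + 29 + 31 + 30 + 31 + 30 + 31 + 31 + 30 + 31 + 30 + 31 + 31 + 28 + 31 + 30 + 31 + 30 + 31 + 31 + 30 + 31 + 30 + 31 + 31 + 28 + 30 = 1215.

1215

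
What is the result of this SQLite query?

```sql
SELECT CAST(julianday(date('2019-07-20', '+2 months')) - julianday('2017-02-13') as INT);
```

Adding +2 months to 2019-07-20 gives 2019-09-20.
15 days remain in February 2017 after the 13th (28 − 13).
Full months from March 2017 through August 2019 contribute their day counts.
Then 20 days into September 2019.
Total: 15 + 31 + 30 + 31 + 30 + 31 + 31 + 30 + 31 + 30 + 31 + 31 + 28 + 31 + 30 + 31 + 30 + 31 + 31 + 30 + 31 + 30 + 31 + 31 + 28 + 31 + 30 + 31 + 30 + 31 + 31 + 20 = 949.

949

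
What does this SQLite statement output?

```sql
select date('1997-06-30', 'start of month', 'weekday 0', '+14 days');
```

`start of month` rewinds 1997-06-30 to 1997-06-01.
`weekday 0` advances to the next Sunday; 1997-06-01 is already a Sunday, so it stays at 1997-06-01.
Advancing 14 more days within June lands on 1997-06-15.

1997-06-15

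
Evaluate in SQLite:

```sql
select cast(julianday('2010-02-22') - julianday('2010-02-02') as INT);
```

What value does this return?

20

Both dates are in February 2010: 22 − 2 = 20.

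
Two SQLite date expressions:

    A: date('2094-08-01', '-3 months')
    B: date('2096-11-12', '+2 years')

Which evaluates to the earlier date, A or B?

A

A = 2094-05-01.
B = 2098-11-12.
A is earlier.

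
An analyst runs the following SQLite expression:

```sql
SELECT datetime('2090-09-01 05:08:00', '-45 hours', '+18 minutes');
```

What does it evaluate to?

2090-08-30 08:26:00

-45 hours from 2090-09-01 05:08:00 is 2090-08-30 08:08:00 (crosses midnight).
+18 minutes from 2090-08-30 08:08:00 is 2090-08-30 08:26:00.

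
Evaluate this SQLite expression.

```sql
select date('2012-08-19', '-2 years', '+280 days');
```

Adding -2 years to 2012-08-19 gives 2010-08-19.
Applying '+280 days' to 2010-08-19: counting 280 days forward gives 2011-05-26.

2011-05-26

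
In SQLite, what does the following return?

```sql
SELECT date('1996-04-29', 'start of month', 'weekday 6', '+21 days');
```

1996-04-27

`start of month` rewinds 1996-04-29 to 1996-04-01.
`weekday 6` advances to the next Saturday; 1996-04-01 is a Monday, so it moves forward to 1996-04-06.
Advancing 21 more days within April lands on 1996-04-27.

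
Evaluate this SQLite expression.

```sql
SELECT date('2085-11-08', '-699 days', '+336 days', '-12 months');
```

2083-11-10

Applying '-699 days' to 2085-11-08: counting 699 days back gives 2083-12-10.
Applying '+336 days' to 2083-12-10: counting 336 days forward gives 2084-11-10.
Adding -12 months to 2084-11-10 gives 2083-11-10.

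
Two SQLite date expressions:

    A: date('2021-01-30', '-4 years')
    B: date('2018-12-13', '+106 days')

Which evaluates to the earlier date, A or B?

A

A = 2017-01-30.
B = 2019-03-29.
A is earlier.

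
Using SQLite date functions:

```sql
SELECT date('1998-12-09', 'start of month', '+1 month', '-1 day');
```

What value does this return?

1998-12-31

`start of month` rewinds 1998-12-09 to 1998-12-01.
Adding +1 month to 1998-12-01 gives 1999-01-01.
Going back 1 day from 1999-01-01 reaches 1998-12-31 (last day of December, 31 days).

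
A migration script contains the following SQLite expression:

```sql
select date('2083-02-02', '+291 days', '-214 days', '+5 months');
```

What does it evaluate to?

Applying '+291 days' to 2083-02-02: counting 291 days forward gives 2083-11-20.
Applying '-214 days' to 2083-11-20: counting 214 days back gives 2083-04-20.
Adding +5 months to 2083-04-20 gives 2083-09-20.

2083-09-20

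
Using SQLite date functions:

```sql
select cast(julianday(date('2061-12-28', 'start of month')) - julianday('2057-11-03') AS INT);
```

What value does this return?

1489

`start of month` rewinds 2061-12-28 to 2061-12-01.
27 days remain in November 2057 after the 3rd (30 − 3).
Full months from December 2057 through November 2061 contribute their day counts.
Then 1 day into December 2061.
Total: 27 + 31 + 31 + 28 + 31 + 30 + 31 + 30 + 31 + 31 + 30 + 31 + 30 + 31 + 31 + 28 + 31 + 30 + 31 + 30 + 31 + 31 + 30 + 31 + 30 + 31 + 31 + 29 + 31 + 30 + 31 + 30 + 31 + 31 + 30 + 31 + 30 + 31 + 31 + 28 + 31 + 30 + 31 + 30 + 31 + 31 + 30 + 31 + 30 + 1 = 1489.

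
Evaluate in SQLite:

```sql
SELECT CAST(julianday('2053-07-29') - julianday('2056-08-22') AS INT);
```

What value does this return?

2 days remain in July 2053 after the 29th (31 − 29).
Full months from August 2053 through July 2056 contribute their day counts.
Then 22 days into August 2056.
Total: 2 + 31 + 30 + 31 + 30 + 31 + 31 + 28 + 31 + 30 + 31 + 30 + 31 + 31 + 30 + 31 + 30 + 31 + 31 + 28 + 31 + 30 + 31 + 30 + 31 + 31 + 30 + 31 + 30 + 31 + 31 + 29 + 31 + 30 + 31 + 30 + 31 + 22 = 1120.
The subtraction is earlier − later, so the result is −1120 → -1120.

-1120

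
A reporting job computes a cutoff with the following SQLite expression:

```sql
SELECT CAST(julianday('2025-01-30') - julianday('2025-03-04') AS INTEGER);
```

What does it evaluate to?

1 day remains in January 2025 after the 30th (31 − 30).
February 2025: 28 days.
Then 4 days into March 2025.
Total: 1 + 28 + 4 = 33.
The subtraction is earlier − later, so the result is −33 → -33.

-33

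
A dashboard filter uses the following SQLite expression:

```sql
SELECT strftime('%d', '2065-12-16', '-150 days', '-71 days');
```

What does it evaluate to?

First apply '-150 days', '-71 days': 2065-12-16 → 2065-05-09.
`%d` extracts the 2-digit day of month: 09.

09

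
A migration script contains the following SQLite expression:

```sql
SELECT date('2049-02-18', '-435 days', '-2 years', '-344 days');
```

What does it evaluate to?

Applying '-435 days' to 2049-02-18: counting 435 days back gives 2047-12-11.
Adding -2 years to 2047-12-11 gives 2045-12-11.
Applying '-344 days' to 2045-12-11: counting 344 days back gives 2045-01-01.

2045-01-01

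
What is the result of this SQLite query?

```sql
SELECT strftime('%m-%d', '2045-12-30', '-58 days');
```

11-02

First apply '-58 days': 2045-12-30 → 2045-11-02.
`%m-%d` extracts the month-day: 11-02.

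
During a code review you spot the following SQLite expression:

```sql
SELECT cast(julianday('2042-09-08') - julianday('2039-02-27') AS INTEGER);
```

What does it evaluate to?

1 day remains in February 2039 after the 27th (28 − 27).
Full months from March 2039 through August 2042 contribute their day counts.
Then 8 days into September 2042.
Total: 1 + 31 + 30 + 31 + 30 + 31 + 31 + 30 + 31 + 30 + 31 + 31 + 29 + 31 + 30 + 31 + 30 + 31 + 31 + 30 + 31 + 30 + 31 + 31 + 28 + 31 + 30 + 31 + 30 + 31 + 31 + 30 + 31 + 30 + 31 + 31 + 28 + 31 + 30 + 31 + 30 + 31 + 31 + 8 = 1289.

1289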